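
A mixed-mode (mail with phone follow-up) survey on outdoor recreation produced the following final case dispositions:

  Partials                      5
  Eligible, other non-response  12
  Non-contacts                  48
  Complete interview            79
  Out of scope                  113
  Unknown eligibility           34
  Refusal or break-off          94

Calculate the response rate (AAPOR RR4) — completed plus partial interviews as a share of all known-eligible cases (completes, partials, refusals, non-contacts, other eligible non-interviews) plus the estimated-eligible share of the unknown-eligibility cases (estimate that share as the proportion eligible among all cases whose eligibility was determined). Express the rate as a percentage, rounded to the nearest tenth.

Num: 79 + 5 = 84
Eligible (known): 79 + 5 + 94 + 48 + 12 = 238
e = 238 / (238 + 113) = 238 / 351 = 0.6781
Eligible share of unknowns: 0.6781 × 34 = 23.06
Denom: 238 + 23.06 = 261.06
RR4 = 84 / 261.06 = 0.3218

32.2%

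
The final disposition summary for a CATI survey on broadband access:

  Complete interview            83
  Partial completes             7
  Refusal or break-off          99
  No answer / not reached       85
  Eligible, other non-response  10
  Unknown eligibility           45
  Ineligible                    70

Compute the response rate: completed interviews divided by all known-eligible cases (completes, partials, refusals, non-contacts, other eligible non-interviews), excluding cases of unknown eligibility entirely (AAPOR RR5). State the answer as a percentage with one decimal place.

29.2%

Top: 83
Denom: 83 + 7 + 99 + 85 + 10 = 284
RR5 = 83 / 284 = 0.2923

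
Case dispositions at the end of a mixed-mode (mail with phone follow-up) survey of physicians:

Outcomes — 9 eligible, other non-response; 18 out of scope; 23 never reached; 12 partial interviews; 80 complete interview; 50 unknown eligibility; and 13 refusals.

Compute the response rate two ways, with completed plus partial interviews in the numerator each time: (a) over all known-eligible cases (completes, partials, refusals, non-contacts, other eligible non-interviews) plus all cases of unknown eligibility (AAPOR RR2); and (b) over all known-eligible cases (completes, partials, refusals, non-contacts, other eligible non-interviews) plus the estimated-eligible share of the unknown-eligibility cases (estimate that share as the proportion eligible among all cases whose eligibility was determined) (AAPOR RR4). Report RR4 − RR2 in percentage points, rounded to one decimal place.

Top: 80 + 12 = 92
Denominator: 80 + 12 + 13 + 23 + 9 + 50 = 187
RR2 = 92 / 187 = 0.4920
Determined eligible: 80 + 12 + 13 + 23 + 9 = 137
e = 137 / (137 + 18) = 137 / 155 = 0.8839
e × U: 0.8839 × 50 = 44.20
Denominator: 137 + 44.20 = 181.20
RR4 = 92 / 181.20 = 0.5077
Difference = 50.77 − 49.20 = 1.57 percentage points

1.6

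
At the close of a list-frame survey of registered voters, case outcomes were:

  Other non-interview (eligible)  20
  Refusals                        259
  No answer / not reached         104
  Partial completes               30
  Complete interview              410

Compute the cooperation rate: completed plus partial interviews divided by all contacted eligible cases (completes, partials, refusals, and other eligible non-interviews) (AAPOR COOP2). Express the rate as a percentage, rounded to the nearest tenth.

Num: 410 + 30 = 440
Base: 410 + 30 + 259 + 20 = 719
COOP2 = 440 / 719 = 0.6120

61.2%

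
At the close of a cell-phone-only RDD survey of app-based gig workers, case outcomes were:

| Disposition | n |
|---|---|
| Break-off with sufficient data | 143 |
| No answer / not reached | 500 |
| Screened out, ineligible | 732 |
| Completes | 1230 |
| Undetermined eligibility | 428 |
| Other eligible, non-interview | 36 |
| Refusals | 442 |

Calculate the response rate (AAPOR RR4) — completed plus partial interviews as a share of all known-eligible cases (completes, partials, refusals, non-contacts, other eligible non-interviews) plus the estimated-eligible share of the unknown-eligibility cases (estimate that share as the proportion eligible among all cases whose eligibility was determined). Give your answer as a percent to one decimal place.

Num → 1230 + 143 = 1373
Determined eligible → 1230 + 143 + 442 + 500 + 36 = 2351
e = 2351 / (2351 + 732) = 2351 / 3083 = 0.7626
Eligible share of unknowns → 0.7626 × 428 = 326.39
Denom → 2351 + 326.39 = 2677.39
RR4 = 1373 / 2677.39 = 0.5128

51.3%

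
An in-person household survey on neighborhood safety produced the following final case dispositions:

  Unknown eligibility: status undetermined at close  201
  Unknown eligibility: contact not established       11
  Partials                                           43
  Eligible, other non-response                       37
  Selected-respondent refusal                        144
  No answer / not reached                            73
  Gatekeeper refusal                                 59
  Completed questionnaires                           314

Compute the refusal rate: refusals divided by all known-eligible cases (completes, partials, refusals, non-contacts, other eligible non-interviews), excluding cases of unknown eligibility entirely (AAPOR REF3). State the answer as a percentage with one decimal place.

30.3%

Refused = 59 + 144 = 203
Unknown eligibility = 11 + 201 = 212
Numerator = 203
Base = 314 + 43 + 203 + 73 + 37 = 670
REF3 = 203 / 670 = 0.3030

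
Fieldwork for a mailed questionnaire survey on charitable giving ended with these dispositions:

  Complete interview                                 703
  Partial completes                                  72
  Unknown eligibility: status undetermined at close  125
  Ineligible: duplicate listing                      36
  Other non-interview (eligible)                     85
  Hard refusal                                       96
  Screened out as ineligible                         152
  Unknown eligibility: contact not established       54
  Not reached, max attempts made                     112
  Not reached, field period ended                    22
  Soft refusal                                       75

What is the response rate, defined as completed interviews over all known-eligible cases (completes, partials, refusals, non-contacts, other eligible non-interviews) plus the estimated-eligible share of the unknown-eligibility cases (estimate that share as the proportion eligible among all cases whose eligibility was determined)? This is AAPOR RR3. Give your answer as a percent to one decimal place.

53.3%

Refusals = 96 + 75 = 171
No contact after all attempts = 22 + 112 = 134
Unknown if eligible = 54 + 125 = 179
Out of scope = 152 + 36 = 188
Numerator → 703
Determined eligible → 703 + 72 + 171 + 134 + 85 = 1165
e = 1165 / (1165 + 188) = 1165 / 1353 = 0.8610
Estimated eligible among unknowns → 0.8610 × 179 = 154.12
Denominator → 1165 + 154.12 = 1319.12
RR3 = 703 / 1319.12 = 0.5329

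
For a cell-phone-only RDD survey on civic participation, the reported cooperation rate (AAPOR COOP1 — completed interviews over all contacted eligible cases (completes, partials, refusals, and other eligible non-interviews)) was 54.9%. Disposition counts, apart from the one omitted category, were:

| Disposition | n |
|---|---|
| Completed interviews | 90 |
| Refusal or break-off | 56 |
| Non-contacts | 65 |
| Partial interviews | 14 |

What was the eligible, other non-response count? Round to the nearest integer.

COOP1 = 90 / D = 0.549
D = 90 / 0.549 = 163.9
Rest of base = 160
eligible, other non-response = 163.9 − 160 ≈ 4

4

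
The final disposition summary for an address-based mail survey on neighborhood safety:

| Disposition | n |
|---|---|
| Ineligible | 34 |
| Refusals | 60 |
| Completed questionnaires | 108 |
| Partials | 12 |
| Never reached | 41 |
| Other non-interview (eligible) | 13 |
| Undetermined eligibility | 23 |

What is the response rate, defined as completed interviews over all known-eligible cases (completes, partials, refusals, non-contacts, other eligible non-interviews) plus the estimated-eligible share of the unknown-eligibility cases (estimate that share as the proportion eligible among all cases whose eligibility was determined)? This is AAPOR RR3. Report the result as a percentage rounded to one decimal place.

Top: 108
Known eligible: 108 + 12 + 60 + 41 + 13 = 234
e = 234 / (234 + 34) = 234 / 268 = 0.8731
e × U: 0.8731 × 23 = 20.08
Denominator: 234 + 20.08 = 254.08
RR3 = 108 / 254.08 = 0.4251

42.5%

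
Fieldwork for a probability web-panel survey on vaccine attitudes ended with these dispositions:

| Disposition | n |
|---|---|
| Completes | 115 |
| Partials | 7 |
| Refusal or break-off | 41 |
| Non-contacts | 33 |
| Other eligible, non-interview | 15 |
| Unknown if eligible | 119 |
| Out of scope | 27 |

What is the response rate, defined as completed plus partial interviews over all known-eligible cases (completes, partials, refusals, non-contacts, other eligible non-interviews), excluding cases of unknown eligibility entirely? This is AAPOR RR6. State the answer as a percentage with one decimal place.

Num: 115 + 7 = 122
Base: 115 + 7 + 41 + 33 + 15 = 211
RR6 = 122 / 211 = 0.5782

57.8%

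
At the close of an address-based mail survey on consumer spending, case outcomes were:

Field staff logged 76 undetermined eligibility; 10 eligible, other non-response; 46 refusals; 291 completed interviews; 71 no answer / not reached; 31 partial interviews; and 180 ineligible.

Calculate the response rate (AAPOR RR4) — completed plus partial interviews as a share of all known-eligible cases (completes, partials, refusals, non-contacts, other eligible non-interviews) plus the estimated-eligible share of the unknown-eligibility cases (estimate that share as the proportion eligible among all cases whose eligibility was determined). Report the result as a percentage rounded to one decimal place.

64.0%

Top: 291 + 31 = 322
Known eligible: 291 + 31 + 46 + 71 + 10 = 449
e = 449 / (449 + 180) = 449 / 629 = 0.7138
Eligible share of unknowns: 0.7138 × 76 = 54.25
Denom: 449 + 54.25 = 503.25
RR4 = 322 / 503.25 = 0.6398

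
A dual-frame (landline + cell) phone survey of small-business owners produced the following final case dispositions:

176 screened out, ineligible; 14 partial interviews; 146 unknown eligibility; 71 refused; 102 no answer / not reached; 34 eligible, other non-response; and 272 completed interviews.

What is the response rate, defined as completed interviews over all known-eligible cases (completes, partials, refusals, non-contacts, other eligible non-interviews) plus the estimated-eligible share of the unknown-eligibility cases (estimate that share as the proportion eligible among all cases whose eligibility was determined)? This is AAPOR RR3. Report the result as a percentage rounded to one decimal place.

45.3%

Num → 272
Determined eligible → 272 + 14 + 71 + 102 + 34 = 493
e = 493 / (493 + 176) = 493 / 669 = 0.7369
e × U → 0.7369 × 146 = 107.59
Denom → 493 + 107.59 = 600.59
RR3 = 272 / 600.59 = 0.4529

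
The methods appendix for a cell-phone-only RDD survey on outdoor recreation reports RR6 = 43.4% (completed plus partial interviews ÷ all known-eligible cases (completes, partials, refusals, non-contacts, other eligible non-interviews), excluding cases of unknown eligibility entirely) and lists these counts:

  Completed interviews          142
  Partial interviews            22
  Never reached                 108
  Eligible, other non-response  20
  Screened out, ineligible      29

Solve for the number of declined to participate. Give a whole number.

Top = 142 + 22 = 164
RR6 = 164 / D = 0.434
D = 164 / 0.434 = 377.9
Rest of base = 292
declined to participate = 377.9 − 292 ≈ 86

86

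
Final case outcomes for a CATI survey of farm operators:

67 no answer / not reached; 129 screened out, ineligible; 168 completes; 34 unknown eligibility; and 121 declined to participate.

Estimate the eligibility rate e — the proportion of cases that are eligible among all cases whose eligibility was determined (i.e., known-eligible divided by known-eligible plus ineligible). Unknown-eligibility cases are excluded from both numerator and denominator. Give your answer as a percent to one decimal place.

73.4%

Eligible (known) = 168 + 121 + 67 = 356
e = 356 / (356 + 129) = 356 / 485 = 0.7340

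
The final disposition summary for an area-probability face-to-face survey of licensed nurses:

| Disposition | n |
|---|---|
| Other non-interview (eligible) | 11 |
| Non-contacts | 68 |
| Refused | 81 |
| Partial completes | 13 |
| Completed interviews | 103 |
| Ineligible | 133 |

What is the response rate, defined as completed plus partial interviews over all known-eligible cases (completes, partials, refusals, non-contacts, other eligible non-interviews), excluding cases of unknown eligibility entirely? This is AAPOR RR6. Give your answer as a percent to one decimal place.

42.0%

Num → 103 + 13 = 116
Denom → 103 + 13 + 81 + 68 + 11 = 276
RR6 = 116 / 276 = 0.4203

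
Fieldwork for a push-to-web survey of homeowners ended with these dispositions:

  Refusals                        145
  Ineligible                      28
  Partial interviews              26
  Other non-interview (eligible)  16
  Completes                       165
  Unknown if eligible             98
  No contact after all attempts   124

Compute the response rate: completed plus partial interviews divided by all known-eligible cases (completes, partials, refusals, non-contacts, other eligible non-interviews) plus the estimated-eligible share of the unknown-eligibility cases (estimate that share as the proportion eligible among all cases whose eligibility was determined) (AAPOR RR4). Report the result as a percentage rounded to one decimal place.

33.6%

Num → 165 + 26 = 191
Eligible (known) → 165 + 26 + 145 + 124 + 16 = 476
e = 476 / (476 + 28) = 476 / 504 = 0.9444
e × U → 0.9444 × 98 = 92.55
Denom → 476 + 92.55 = 568.55
RR4 = 191 / 568.55 = 0.3359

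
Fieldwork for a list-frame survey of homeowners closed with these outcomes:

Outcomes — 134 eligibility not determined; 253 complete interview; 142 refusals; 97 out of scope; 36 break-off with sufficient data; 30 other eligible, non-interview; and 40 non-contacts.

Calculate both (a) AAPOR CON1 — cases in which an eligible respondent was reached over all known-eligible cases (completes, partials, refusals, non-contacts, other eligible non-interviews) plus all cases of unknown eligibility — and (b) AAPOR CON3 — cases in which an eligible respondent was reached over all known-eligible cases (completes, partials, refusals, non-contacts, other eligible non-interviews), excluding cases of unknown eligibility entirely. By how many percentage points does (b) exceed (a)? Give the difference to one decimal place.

19.4

Num = 253 + 36 + 142 + 30 = 461
Denom = 253 + 36 + 142 + 40 + 30 + 134 = 635
CON1 = 461 / 635 = 0.7260
Denom = 253 + 36 + 142 + 40 + 30 = 501
CON3 = 461 / 501 = 0.9202
Difference = 92.02 − 72.60 = 19.42 percentage points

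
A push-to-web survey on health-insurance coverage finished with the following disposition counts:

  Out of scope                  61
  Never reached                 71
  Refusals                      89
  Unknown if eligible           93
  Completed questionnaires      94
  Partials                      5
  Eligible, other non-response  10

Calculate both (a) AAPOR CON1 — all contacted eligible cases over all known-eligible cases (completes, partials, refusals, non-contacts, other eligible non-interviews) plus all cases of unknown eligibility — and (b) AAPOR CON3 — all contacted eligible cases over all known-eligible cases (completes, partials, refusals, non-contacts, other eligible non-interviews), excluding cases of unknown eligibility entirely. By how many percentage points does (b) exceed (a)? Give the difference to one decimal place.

Top: 94 + 5 + 89 + 10 = 198
Denominator: 94 + 5 + 89 + 71 + 10 + 93 = 362
CON1 = 198 / 362 = 0.5470
Denominator: 94 + 5 + 89 + 71 + 10 = 269
CON3 = 198 / 269 = 0.7361
Difference = 73.61 − 54.70 = 18.91 percentage points

18.9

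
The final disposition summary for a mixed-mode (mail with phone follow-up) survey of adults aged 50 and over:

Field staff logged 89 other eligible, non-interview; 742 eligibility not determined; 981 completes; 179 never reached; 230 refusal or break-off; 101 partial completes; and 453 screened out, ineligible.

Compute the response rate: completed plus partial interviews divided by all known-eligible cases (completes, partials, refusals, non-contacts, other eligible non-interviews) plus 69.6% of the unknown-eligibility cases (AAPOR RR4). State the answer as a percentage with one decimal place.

51.6%

Num → 981 + 101 = 1082
Known eligible → 981 + 101 + 230 + 179 + 89 = 1580
Eligible share of unknowns → 0.6960 × 742 = 516.43
Denom → 1580 + 516.43 = 2096.43
RR4 = 1082 / 2096.43 = 0.5161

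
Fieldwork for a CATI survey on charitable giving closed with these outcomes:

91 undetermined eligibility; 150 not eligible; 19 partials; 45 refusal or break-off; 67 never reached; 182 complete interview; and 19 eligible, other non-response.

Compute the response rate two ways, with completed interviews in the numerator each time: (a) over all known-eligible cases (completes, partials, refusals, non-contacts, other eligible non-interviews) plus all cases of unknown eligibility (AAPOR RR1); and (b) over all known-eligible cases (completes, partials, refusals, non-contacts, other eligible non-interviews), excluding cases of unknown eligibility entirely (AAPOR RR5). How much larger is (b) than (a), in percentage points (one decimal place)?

Numerator = 182
Base = 182 + 19 + 45 + 67 + 19 + 91 = 423
RR1 = 182 / 423 = 0.4303
Base = 182 + 19 + 45 + 67 + 19 = 332
RR5 = 182 / 332 = 0.5482
Difference = 54.82 − 43.03 = 11.79 percentage points

11.8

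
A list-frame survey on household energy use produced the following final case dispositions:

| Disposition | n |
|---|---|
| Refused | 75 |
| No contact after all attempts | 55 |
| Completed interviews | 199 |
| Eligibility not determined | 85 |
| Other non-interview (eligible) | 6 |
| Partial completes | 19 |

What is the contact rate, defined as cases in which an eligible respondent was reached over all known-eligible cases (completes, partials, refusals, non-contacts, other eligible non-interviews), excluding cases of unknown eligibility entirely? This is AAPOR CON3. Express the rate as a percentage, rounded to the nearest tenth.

84.5%

Top: 199 + 19 + 75 + 6 = 299
Base: 199 + 19 + 75 + 55 + 6 = 354
CON3 = 299 / 354 = 0.8446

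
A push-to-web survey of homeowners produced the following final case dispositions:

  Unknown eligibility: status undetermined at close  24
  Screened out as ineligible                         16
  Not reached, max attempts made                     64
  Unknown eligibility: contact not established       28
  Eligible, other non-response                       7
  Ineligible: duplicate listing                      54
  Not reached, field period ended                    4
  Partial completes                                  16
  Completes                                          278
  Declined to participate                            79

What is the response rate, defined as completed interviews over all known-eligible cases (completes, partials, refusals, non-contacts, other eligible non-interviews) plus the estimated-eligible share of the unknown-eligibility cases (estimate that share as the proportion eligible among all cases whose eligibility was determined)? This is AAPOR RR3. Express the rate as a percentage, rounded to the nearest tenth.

56.4%

Never reached = 4 + 64 = 68
Unknown if eligible = 28 + 24 = 52
Out of scope = 16 + 54 = 70
Numerator → 278
Determined eligible → 278 + 16 + 79 + 68 + 7 = 448
e = 448 / (448 + 70) = 448 / 518 = 0.8649
e × U → 0.8649 × 52 = 44.97
Denominator → 448 + 44.97 = 492.97
RR3 = 278 / 492.97 = 0.5639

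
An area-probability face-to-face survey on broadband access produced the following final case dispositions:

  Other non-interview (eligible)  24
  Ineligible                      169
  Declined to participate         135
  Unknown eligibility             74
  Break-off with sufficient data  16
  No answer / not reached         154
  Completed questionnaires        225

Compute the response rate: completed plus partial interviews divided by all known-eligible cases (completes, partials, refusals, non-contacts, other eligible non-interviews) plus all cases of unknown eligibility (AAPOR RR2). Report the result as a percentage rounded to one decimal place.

38.4%

Top = 225 + 16 = 241
Base = 225 + 16 + 135 + 154 + 24 + 74 = 628
RR2 = 241 / 628 = 0.3838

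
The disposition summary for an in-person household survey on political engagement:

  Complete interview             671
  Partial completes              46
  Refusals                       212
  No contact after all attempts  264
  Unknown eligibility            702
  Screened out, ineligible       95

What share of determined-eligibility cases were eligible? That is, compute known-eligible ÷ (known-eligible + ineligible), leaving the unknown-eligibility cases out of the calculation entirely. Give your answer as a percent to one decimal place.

Eligible (known): 671 + 46 + 212 + 264 = 1193
e = 1193 / (1193 + 95) = 1193 / 1288 = 0.9262

92.6%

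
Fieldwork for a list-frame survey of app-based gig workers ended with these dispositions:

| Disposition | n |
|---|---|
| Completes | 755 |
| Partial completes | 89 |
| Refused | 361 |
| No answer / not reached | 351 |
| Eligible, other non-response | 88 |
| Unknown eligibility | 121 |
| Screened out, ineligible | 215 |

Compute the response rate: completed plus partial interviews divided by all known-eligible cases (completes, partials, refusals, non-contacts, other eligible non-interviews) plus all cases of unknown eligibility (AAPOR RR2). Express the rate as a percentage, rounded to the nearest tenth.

Num: 755 + 89 = 844
Denominator: 755 + 89 + 361 + 351 + 88 + 121 = 1765
RR2 = 844 / 1765 = 0.4782

47.8%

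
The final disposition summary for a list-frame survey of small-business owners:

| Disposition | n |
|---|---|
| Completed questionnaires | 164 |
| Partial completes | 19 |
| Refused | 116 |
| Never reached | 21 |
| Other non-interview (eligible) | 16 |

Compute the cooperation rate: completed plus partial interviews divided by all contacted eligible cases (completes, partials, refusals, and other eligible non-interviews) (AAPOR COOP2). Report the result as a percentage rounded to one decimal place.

58.1%

Num → 164 + 19 = 183
Denominator → 164 + 19 + 116 + 16 = 315
COOP2 = 183 / 315 = 0.5810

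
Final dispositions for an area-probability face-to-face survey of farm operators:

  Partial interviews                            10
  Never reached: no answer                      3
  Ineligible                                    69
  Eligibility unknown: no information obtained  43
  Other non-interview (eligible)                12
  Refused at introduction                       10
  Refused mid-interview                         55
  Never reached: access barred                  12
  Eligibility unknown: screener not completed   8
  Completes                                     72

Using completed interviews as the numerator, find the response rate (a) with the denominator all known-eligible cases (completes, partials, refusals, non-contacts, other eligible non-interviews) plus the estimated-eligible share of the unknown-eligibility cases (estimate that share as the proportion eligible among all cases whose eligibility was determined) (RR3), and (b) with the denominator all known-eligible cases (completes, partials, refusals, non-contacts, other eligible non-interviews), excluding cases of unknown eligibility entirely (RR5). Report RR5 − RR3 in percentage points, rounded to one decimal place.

Declined to participate = 10 + 55 = 65
Never reached = 3 + 12 = 15
Unknown if eligible = 8 + 43 = 51
Top: 72
Determined eligible: 72 + 10 + 65 + 15 + 12 = 174
e = 174 / (174 + 69) = 174 / 243 = 0.7160
Estimated eligible among unknowns: 0.7160 × 51 = 36.52
Base: 174 + 36.52 = 210.52
RR3 = 72 / 210.52 = 0.3420
Base: 72 + 10 + 65 + 15 + 12 = 174
RR5 = 72 / 174 = 0.4138
Difference = 41.38 − 34.20 = 7.18 percentage points

7.2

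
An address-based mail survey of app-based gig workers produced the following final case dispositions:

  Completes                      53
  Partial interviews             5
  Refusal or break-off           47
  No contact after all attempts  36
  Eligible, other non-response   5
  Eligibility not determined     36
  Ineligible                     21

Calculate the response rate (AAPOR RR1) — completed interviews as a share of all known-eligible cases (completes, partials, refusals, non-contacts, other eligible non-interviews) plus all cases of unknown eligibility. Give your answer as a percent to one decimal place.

Numerator → 53
Base → 53 + 5 + 47 + 36 + 5 + 36 = 182
RR1 = 53 / 182 = 0.2912

29.1%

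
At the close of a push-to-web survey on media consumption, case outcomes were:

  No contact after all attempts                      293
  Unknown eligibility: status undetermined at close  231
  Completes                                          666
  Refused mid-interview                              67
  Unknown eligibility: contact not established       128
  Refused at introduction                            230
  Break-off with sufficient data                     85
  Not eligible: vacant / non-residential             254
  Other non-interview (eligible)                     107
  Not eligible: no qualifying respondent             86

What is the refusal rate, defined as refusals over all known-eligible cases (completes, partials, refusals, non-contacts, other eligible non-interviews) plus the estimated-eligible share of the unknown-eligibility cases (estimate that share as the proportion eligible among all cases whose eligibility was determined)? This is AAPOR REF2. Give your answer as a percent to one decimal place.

Refusals = 230 + 67 = 297
Eligibility not determined = 128 + 231 = 359
Screened out, ineligible = 86 + 254 = 340
Top → 297
Known eligible → 666 + 85 + 297 + 293 + 107 = 1448
e = 1448 / (1448 + 340) = 1448 / 1788 = 0.8098
e × U → 0.8098 × 359 = 290.72
Denom → 1448 + 290.72 = 1738.72
REF2 = 297 / 1738.72 = 0.1708

17.1%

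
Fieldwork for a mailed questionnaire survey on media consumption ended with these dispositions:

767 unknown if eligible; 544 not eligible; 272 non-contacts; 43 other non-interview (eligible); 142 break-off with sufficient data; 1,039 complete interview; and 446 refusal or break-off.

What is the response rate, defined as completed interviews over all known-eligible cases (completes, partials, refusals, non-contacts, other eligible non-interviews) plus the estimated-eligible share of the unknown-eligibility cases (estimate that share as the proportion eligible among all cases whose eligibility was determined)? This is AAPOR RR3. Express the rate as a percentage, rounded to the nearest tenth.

40.9%

Num = 1039
Known eligible = 1039 + 142 + 446 + 272 + 43 = 1942
e = 1942 / (1942 + 544) = 1942 / 2486 = 0.7812
Eligible share of unknowns = 0.7812 × 767 = 599.18
Base = 1942 + 599.18 = 2541.18
RR3 = 1039 / 2541.18 = 0.4089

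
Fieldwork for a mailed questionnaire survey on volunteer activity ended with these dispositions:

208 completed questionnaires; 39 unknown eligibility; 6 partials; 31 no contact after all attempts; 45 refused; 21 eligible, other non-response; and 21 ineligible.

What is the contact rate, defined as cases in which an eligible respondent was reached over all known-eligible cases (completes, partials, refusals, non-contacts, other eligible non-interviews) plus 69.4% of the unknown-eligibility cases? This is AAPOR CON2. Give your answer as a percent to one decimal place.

82.8%

Num: 208 + 6 + 45 + 21 = 280
Determined eligible: 208 + 6 + 45 + 31 + 21 = 311
Eligible share of unknowns: 0.6940 × 39 = 27.07
Base: 311 + 27.07 = 338.07
CON2 = 280 / 338.07 = 0.8282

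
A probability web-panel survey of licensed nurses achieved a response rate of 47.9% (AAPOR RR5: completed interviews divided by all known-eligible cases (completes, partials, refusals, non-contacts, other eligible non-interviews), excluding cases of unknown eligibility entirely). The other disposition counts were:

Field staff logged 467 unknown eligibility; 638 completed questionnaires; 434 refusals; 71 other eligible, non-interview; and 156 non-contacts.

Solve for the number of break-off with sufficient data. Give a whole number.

33

RR5 = 638 / D = 0.479
D = 638 / 0.479 = 1331.9
Remaining denominator categories sum to 1299
break-off with sufficient data = 1331.9 − 1299 ≈ 33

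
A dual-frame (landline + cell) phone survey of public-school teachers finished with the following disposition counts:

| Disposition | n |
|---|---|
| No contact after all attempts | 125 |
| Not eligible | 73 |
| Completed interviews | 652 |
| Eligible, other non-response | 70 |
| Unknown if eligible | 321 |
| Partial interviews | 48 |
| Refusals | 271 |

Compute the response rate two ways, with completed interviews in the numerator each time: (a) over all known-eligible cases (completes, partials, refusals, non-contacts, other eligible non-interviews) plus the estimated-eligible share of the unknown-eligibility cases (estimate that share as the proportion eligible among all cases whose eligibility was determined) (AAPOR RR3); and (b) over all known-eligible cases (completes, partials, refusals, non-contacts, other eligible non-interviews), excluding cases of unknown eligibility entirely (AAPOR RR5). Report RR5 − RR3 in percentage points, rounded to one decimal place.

Top → 652
Eligible (known) → 652 + 48 + 271 + 125 + 70 = 1166
e = 1166 / (1166 + 73) = 1166 / 1239 = 0.9411
Estimated eligible among unknowns → 0.9411 × 321 = 302.09
Denom → 1166 + 302.09 = 1468.09
RR3 = 652 / 1468.09 = 0.4441
Denom → 652 + 48 + 271 + 125 + 70 = 1166
RR5 = 652 / 1166 = 0.5592
Difference = 55.92 − 44.41 = 11.51 percentage points

11.5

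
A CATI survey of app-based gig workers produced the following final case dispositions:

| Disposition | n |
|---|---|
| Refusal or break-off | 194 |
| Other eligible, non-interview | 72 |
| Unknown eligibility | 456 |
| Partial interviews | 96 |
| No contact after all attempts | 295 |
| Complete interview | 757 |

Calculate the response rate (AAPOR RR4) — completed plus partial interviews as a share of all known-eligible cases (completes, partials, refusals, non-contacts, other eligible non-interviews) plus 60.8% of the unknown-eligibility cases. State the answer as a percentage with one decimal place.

Numerator: 757 + 96 = 853
Eligible (known): 757 + 96 + 194 + 295 + 72 = 1414
e × U: 0.6080 × 456 = 277.25
Denominator: 1414 + 277.25 = 1691.25
RR4 = 853 / 1691.25 = 0.5044

50.4%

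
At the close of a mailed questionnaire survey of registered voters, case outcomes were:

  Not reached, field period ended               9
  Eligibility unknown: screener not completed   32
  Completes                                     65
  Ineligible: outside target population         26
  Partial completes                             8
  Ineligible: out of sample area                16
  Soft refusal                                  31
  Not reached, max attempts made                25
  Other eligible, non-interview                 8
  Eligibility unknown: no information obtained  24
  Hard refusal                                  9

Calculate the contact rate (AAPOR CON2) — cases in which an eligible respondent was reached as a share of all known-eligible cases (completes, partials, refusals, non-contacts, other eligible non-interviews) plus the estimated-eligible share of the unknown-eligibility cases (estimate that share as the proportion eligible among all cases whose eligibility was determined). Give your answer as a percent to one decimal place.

60.8%

Refusal or break-off = 9 + 31 = 40
Non-contacts = 9 + 25 = 34
Unknown if eligible = 32 + 24 = 56
Ineligible = 26 + 16 = 42
Numerator = 65 + 8 + 40 + 8 = 121
Determined eligible = 65 + 8 + 40 + 34 + 8 = 155
e = 155 / (155 + 42) = 155 / 197 = 0.7868
Eligible share of unknowns = 0.7868 × 56 = 44.06
Denominator = 155 + 44.06 = 199.06
CON2 = 121 / 199.06 = 0.6079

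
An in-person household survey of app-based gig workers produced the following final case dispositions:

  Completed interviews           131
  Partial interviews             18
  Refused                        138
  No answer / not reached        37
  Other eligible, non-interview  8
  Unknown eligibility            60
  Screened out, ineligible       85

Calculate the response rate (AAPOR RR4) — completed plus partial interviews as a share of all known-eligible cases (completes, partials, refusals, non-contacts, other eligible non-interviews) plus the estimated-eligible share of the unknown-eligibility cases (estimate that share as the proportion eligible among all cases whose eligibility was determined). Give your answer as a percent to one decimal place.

39.2%

Numerator = 131 + 18 = 149
Eligible (known) = 131 + 18 + 138 + 37 + 8 = 332
e = 332 / (332 + 85) = 332 / 417 = 0.7962
Estimated eligible among unknowns = 0.7962 × 60 = 47.77
Denom = 332 + 47.77 = 379.77
RR4 = 149 / 379.77 = 0.3923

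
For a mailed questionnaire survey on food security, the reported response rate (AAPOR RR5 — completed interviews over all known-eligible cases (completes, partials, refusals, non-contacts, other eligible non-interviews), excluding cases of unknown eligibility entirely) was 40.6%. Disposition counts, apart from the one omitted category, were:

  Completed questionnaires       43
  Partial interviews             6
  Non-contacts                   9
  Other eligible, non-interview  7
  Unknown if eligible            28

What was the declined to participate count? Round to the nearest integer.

41

RR5 = 43 / D = 0.406
D = 43 / 0.406 = 105.9
Rest of base = 65
declined to participate = 105.9 − 65 ≈ 41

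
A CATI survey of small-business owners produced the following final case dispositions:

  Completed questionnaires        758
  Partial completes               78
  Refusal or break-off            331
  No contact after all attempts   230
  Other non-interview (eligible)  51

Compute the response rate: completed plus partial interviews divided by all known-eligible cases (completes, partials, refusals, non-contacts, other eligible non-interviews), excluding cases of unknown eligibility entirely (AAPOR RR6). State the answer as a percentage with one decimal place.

57.7%

Numerator: 758 + 78 = 836
Denominator: 758 + 78 + 331 + 230 + 51 = 1448
RR6 = 836 / 1448 = 0.5773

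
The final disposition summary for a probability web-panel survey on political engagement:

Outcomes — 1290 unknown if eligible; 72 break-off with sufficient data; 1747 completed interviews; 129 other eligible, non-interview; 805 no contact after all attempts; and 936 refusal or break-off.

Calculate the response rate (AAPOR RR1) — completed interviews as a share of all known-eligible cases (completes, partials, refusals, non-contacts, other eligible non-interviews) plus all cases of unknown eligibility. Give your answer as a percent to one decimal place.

35.1%

Top = 1747
Denominator = 1747 + 72 + 936 + 805 + 129 + 1290 = 4979
RR1 = 1747 / 4979 = 0.3509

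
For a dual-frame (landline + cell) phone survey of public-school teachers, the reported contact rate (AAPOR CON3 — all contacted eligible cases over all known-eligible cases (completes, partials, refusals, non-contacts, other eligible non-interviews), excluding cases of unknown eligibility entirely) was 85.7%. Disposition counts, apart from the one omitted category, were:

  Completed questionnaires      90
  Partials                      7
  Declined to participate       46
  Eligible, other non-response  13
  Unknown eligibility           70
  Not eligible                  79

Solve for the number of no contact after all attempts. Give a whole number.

Top → 90 + 7 + 46 + 13 = 156
CON3 = 156 / D = 0.857
D = 156 / 0.857 = 182.0
Other denominator terms total 156
no contact after all attempts = 182.0 − 156 ≈ 26

26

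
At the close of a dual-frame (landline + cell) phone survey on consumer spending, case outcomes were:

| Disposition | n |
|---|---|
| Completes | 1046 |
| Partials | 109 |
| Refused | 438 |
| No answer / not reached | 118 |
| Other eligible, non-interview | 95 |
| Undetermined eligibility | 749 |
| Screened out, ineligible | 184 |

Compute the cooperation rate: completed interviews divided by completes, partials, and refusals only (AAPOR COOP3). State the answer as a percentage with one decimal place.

Numerator: 1046
Denom: 1046 + 109 + 438 = 1593
COOP3 = 1046 / 1593 = 0.6566

65.7%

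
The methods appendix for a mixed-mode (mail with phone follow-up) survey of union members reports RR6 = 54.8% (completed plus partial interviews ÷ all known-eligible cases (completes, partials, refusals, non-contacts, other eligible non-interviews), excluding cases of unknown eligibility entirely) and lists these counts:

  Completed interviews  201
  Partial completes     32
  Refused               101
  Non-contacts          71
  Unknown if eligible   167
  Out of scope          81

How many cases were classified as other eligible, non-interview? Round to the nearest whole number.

20

Num = 201 + 32 = 233
RR6 = 233 / D = 0.548
D = 233 / 0.548 = 425.2
Remaining denominator categories sum to 405
other eligible, non-interview = 425.2 − 405 ≈ 20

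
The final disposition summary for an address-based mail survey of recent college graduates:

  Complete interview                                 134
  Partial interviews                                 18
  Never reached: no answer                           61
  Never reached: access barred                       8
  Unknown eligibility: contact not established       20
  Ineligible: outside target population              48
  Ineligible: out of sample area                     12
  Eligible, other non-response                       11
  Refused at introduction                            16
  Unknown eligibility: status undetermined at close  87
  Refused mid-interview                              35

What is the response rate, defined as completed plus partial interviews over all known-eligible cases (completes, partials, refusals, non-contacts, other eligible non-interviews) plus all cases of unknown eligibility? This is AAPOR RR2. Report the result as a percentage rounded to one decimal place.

39.0%

Refusal or break-off = 16 + 35 = 51
No answer / not reached = 61 + 8 = 69
Unknown eligibility = 20 + 87 = 107
Screened out, ineligible = 48 + 12 = 60
Top: 134 + 18 = 152
Denom: 134 + 18 + 51 + 69 + 11 + 107 = 390
RR2 = 152 / 390 = 0.3897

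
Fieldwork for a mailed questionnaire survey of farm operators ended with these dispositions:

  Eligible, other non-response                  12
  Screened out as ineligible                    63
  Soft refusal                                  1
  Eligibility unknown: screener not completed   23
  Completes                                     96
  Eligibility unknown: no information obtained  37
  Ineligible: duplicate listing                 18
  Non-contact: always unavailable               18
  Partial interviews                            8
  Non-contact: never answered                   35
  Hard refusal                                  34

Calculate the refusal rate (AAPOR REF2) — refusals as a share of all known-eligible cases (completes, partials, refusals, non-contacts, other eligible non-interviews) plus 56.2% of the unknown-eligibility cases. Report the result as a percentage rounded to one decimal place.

Declined to participate = 34 + 1 = 35
Never reached = 35 + 18 = 53
Unknown eligibility = 23 + 37 = 60
Ineligible = 63 + 18 = 81
Num → 35
Determined eligible → 96 + 8 + 35 + 53 + 12 = 204
Estimated eligible among unknowns → 0.5620 × 60 = 33.72
Base → 204 + 33.72 = 237.72
REF2 = 35 / 237.72 = 0.1472

14.7%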